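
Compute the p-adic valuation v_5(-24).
v_5(-24) = 0

v_5(n) is the largest exponent k such that 5^k divides n. Factor out: -24 = -5^0 · 24. (Sign doesn't affect v_p.) So v_5(-24) = 0.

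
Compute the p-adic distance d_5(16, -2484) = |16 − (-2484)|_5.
d_5(16, -2484) = 1/625

Step 1 — x − y = 16 − (-2484) = 2500. Step 2 — v_5(2500) = 4 (factor: 2500 = (5^4 · 4); the sign does not affect v_p). Step 3 — |x − y|_5 = 5^{-4} = 1/625.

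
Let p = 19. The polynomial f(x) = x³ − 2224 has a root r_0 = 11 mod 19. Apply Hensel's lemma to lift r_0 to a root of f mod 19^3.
r_2 = 2443 (mod 6859)

Hensel: r_{i+1} = r_i − f(r_i)/f′(r_i) mod 19^{i+2}, where f′(x) = 3x². Iterate:
  r_0 = 11 (mod 19)
  r_1 = 277 (mod 361)
  r_2 = 2443 (mod 6859)
Final: r = 2443 with f(r) ≡ 0 mod 19^3.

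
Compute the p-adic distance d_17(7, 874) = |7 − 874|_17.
d_17(7, 874) = 1/289

Step 1 — x − y = 7 − 874 = -867. Step 2 — v_17(-867) = 2 (factor: -867 = −(17^2 · 3); the sign does not affect v_p). Step 3 — |x − y|_17 = 17^{-2} = 1/289.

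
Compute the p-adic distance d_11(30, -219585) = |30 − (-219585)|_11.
d_11(30, -219585) = 1/14641

Step 1 — x − y = 30 − (-219585) = 219615. Step 2 — v_11(219615) = 4 (factor: 219615 = (11^4 · 15); the sign does not affect v_p). Step 3 — |x − y|_11 = 11^{-4} = 1/14641.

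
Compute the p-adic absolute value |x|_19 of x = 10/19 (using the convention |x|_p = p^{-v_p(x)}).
|10/19|_19 = 19

Step 1 — compute v_19(x) by factoring powers of 19 out of the numerator and denominator: v_19(10/19) = -1. Step 2 — apply |x|_p = p^{-v_p(x)} = 19^{1} = 19.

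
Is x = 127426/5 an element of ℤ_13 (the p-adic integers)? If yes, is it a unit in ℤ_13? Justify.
x ∈ ℤ_13 but not a unit; v_13(x) = 3 > 0

ℤ_13 = {x ∈ ℚ_13 : v_13(x) ≥ 0} and ℤ_13^× = {x ∈ ℤ_13 : v_13(x) = 0}. Here v_13(127426/5) = v_13(num) − v_13(den) = 3; compare against these criteria.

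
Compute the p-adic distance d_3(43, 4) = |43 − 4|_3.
d_3(43, 4) = 1/3

Step 1 — x − y = 43 − 4 = 39. Step 2 — v_3(39) = 1 (factor: 39 = (3^1 · 13); the sign does not affect v_p). Step 3 — |x − y|_3 = 3^{-1} = 1/3.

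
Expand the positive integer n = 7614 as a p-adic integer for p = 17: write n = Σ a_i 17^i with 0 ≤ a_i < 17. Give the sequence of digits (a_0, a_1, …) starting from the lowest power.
(a_0, a_1, …) = (15, 5, 9, 1)

Repeated division by 17 gives the digits low-to-high: 7614 = 15 + 5·17^1 + 9·17^2 + 1·17^3. Digit sequence: (15, 5, 9, 1).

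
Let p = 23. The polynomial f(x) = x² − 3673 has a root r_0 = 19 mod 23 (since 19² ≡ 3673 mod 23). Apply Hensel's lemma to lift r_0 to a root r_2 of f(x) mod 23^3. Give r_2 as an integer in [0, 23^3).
r_2 = 6482 (mod 12167)

Hensel's recurrence: r_{i+1} = r_i − f(r_i)·(f′(r_i))^{-1} mod 23^{i+2}, with f′(x) = 2x. Iterate:
  r_0 = 19 (mod 23)
  r_1 = 134 (mod 529)
  r_2 = 6482 (mod 12167)
Final: r_2 = 6482, and one checks f(r_2) ≡ 0 mod 23^3.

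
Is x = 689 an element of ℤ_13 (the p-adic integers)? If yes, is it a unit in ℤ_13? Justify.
x ∈ ℤ_13 but not a unit; v_13(x) = 1 > 0

ℤ_13 = {x ∈ ℚ_13 : v_13(x) ≥ 0} and ℤ_13^× = {x ∈ ℤ_13 : v_13(x) = 0}. Here v_13(689) = v_13(num) − v_13(den) = 1; compare against these criteria.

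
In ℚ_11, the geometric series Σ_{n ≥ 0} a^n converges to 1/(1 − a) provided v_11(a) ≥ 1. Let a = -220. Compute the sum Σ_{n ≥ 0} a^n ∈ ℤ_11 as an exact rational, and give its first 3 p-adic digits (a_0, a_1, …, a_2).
Σ a^n = 1/(1 − a) = 1/221;  first 3 digits = (1, 2, 2)

v_11(a) = 1 ≥ 1, so the series converges in ℤ_11 to 1/(1 − a) = 1/(1 − (-220)) = 1/221. Expand this rational in ℤ_11: compute digits iteratively via d_i = x_i mod 11, x_{i+1} = (x_i − d_i)/11. The first 3 digits are (1, 2, 2).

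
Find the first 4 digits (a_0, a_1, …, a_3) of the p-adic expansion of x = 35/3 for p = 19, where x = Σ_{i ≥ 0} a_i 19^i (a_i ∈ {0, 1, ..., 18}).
(a_0, …, a_3) = (18, 6, 6, 6)

v_19(35/3) = 0 (numerator and denominator both coprime to 19), so x ∈ ℤ_19^×. Compute digits iteratively via a_i = x_i mod 19, x_{i+1} = (x_i − a_i)/19, with x_0 = x:
  x_0 = 35/3;  a_0 = 18;  x_1 = (x_0 − 18)/19 = -1/3
  x_1 = -1/3;  a_1 = 6;  x_2 = (x_1 − 6)/19 = -1/3
  x_2 = -1/3;  a_2 = 6;  x_3 = (x_2 − 6)/19 = -1/3
  x_3 = -1/3;  a_3 = 6;  x_4 = (x_3 − 6)/19 = -1/3
Digits: (18, 6, 6, 6).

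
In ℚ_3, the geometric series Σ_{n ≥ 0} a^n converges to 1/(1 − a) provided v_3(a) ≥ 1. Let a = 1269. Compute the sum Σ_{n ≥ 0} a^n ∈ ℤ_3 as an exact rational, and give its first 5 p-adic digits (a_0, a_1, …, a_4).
Σ a^n = 1/(1 − a) = -1/1268;  first 5 digits = (1, 0, 0, 2, 0)

v_3(a) = 3 ≥ 1, so the series converges in ℤ_3 to 1/(1 − a) = 1/(1 − 1269) = -1/1268. Expand this rational in ℤ_3: compute digits iteratively via d_i = x_i mod 3, x_{i+1} = (x_i − d_i)/3. The first 5 digits are (1, 0, 0, 2, 0).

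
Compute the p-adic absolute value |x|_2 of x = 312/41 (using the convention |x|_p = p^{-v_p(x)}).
|312/41|_2 = 1/8

Step 1 — compute v_2(x) by factoring powers of 2 out of the numerator and denominator: v_2(312/41) = 3. Step 2 — apply |x|_p = p^{-v_p(x)} = 2^{-3} = 1/8.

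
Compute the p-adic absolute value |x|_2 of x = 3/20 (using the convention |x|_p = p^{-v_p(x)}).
|3/20|_2 = 4

Step 1 — compute v_2(x) by factoring powers of 2 out of the numerator and denominator: v_2(3/20) = -2. Step 2 — apply |x|_p = p^{-v_p(x)} = 2^{2} = 4.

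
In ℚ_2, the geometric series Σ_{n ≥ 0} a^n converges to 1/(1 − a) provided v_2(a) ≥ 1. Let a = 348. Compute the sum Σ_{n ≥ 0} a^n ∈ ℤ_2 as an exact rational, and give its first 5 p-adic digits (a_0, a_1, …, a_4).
Σ a^n = 1/(1 − a) = -1/347;  first 5 digits = (1, 0, 1, 1, 0)

v_2(a) = 2 ≥ 1, so the series converges in ℤ_2 to 1/(1 − a) = 1/(1 − 348) = -1/347. Expand this rational in ℤ_2: compute digits iteratively via d_i = x_i mod 2, x_{i+1} = (x_i − d_i)/2. The first 5 digits are (1, 0, 1, 1, 0).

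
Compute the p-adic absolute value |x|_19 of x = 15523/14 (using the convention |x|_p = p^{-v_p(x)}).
|15523/14|_19 = 1/361

Step 1 — compute v_19(x) by factoring powers of 19 out of the numerator and denominator: v_19(15523/14) = 2. Step 2 — apply |x|_p = p^{-v_p(x)} = 19^{-2} = 1/361.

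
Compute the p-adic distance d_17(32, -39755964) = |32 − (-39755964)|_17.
d_17(32, -39755964) = 1/1419857

Step 1 — x − y = 32 − (-39755964) = 39755996. Step 2 — v_17(39755996) = 5 (factor: 39755996 = (17^5 · 28); the sign does not affect v_p). Step 3 — |x − y|_17 = 17^{-5} = 1/1419857.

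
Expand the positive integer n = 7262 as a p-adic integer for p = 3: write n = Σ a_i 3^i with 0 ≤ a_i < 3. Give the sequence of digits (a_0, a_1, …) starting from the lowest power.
(a_0, a_1, …) = (2, 2, 2, 1, 2, 2, 0, 0, 1)

Repeated division by 3 gives the digits low-to-high: 7262 = 2 + 2·3^1 + 2·3^2 + 1·3^3 + 2·3^4 + 2·3^5 + 1·3^8. Digit sequence: (2, 2, 2, 1, 2, 2, 0, 0, 1).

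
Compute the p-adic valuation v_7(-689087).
v_7(-689087) = 5

v_7(n) is the largest exponent k such that 7^k divides n. Factor out: -689087 = -7^5 · 41. (Sign doesn't affect v_p.) So v_7(-689087) = 5.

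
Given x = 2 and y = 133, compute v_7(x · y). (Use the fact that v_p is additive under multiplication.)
v_7(266) = 1

v_p(x) = 0 (factor: 2 = 7^0 · 2); v_p(y) = 1 (factor: 133 = 7^1 · 19). Additivity: v_p(xy) = v_p(x) + v_p(y) = 0 + 1 = 1. (Direct check: xy = 266 = 7^1 · (38).)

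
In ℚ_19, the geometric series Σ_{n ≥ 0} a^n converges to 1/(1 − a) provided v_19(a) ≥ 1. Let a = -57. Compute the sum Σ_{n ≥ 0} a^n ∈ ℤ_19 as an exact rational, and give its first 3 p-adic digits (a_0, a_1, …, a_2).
Σ a^n = 1/(1 − a) = 1/58;  first 3 digits = (1, 16, 8)

v_19(a) = 1 ≥ 1, so the series converges in ℤ_19 to 1/(1 − a) = 1/(1 − (-57)) = 1/58. Expand this rational in ℤ_19: compute digits iteratively via d_i = x_i mod 19, x_{i+1} = (x_i − d_i)/19. The first 3 digits are (1, 16, 8).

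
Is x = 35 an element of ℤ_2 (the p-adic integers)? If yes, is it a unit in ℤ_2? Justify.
x ∈ ℤ_2^× (unit); v_2(x) = 0

ℤ_2 = {x ∈ ℚ_2 : v_2(x) ≥ 0} and ℤ_2^× = {x ∈ ℤ_2 : v_2(x) = 0}. Here v_2(35) = v_2(num) − v_2(den) = 0; compare against these criteria.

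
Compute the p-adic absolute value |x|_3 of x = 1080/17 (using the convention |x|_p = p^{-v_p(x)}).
|1080/17|_3 = 1/27

Step 1 — compute v_3(x) by factoring powers of 3 out of the numerator and denominator: v_3(1080/17) = 3. Step 2 — apply |x|_p = p^{-v_p(x)} = 3^{-3} = 1/27.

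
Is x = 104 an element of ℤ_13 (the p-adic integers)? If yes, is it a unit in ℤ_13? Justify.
x ∈ ℤ_13 but not a unit; v_13(x) = 1 > 0

ℤ_13 = {x ∈ ℚ_13 : v_13(x) ≥ 0} and ℤ_13^× = {x ∈ ℤ_13 : v_13(x) = 0}. Here v_13(104) = v_13(num) − v_13(den) = 1; compare against these criteria.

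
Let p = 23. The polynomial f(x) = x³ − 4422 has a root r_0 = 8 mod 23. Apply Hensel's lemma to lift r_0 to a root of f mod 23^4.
r_3 = 213287 (mod 279841)

Hensel: r_{i+1} = r_i − f(r_i)/f′(r_i) mod 23^{i+2}, where f′(x) = 3x². Iterate:
  r_0 = 8 (mod 23)
  r_1 = 100 (mod 529)
  r_2 = 6448 (mod 12167)
  r_3 = 213287 (mod 279841)
Final: r = 213287 with f(r) ≡ 0 mod 23^4.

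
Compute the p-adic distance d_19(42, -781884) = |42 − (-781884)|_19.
d_19(42, -781884) = 1/130321

Step 1 — x − y = 42 − (-781884) = 781926. Step 2 — v_19(781926) = 4 (factor: 781926 = (19^4 · 6); the sign does not affect v_p). Step 3 — |x − y|_19 = 19^{-4} = 1/130321.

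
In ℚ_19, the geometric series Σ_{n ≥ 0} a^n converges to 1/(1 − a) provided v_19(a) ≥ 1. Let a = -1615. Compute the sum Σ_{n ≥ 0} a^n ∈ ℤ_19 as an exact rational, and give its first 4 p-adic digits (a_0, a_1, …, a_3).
Σ a^n = 1/(1 − a) = 1/1616;  first 4 digits = (1, 10, 0, 12)

v_19(a) = 1 ≥ 1, so the series converges in ℤ_19 to 1/(1 − a) = 1/(1 − (-1615)) = 1/1616. Expand this rational in ℤ_19: compute digits iteratively via d_i = x_i mod 19, x_{i+1} = (x_i − d_i)/19. The first 4 digits are (1, 10, 0, 12).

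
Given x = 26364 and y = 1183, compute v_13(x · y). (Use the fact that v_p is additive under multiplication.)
v_13(31188612) = 5

v_p(x) = 3 (factor: 26364 = 13^3 · 12); v_p(y) = 2 (factor: 1183 = 13^2 · 7). Additivity: v_p(xy) = v_p(x) + v_p(y) = 3 + 2 = 5. (Direct check: xy = 31188612 = 13^5 · (84).)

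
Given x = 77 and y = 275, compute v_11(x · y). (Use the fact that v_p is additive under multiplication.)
v_11(21175) = 2

v_p(x) = 1 (factor: 77 = 11^1 · 7); v_p(y) = 1 (factor: 275 = 11^1 · 25). Additivity: v_p(xy) = v_p(x) + v_p(y) = 1 + 1 = 2. (Direct check: xy = 21175 = 11^2 · (175).)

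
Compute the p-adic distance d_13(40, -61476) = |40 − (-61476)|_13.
d_13(40, -61476) = 1/2197

Step 1 — x − y = 40 − (-61476) = 61516. Step 2 — v_13(61516) = 3 (factor: 61516 = (13^3 · 28); the sign does not affect v_p). Step 3 — |x − y|_13 = 13^{-3} = 1/2197.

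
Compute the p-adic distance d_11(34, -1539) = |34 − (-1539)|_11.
d_11(34, -1539) = 1/121

Step 1 — x − y = 34 − (-1539) = 1573. Step 2 — v_11(1573) = 2 (factor: 1573 = (11^2 · 13); the sign does not affect v_p). Step 3 — |x − y|_11 = 11^{-2} = 1/121.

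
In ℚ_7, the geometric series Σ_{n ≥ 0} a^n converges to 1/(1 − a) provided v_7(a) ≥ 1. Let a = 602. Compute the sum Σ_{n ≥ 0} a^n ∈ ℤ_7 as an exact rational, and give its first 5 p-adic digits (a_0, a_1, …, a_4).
Σ a^n = 1/(1 − a) = -1/601;  first 5 digits = (1, 2, 2, 2, 4)

v_7(a) = 1 ≥ 1, so the series converges in ℤ_7 to 1/(1 − a) = 1/(1 − 602) = -1/601. Expand this rational in ℤ_7: compute digits iteratively via d_i = x_i mod 7, x_{i+1} = (x_i − d_i)/7. The first 5 digits are (1, 2, 2, 2, 4).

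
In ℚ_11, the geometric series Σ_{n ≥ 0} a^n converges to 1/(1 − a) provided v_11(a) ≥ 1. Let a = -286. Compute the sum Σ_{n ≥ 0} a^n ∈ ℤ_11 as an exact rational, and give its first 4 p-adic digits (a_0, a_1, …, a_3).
Σ a^n = 1/(1 − a) = 1/287;  first 4 digits = (1, 7, 2, 8)

v_11(a) = 1 ≥ 1, so the series converges in ℤ_11 to 1/(1 − a) = 1/(1 − (-286)) = 1/287. Expand this rational in ℤ_11: compute digits iteratively via d_i = x_i mod 11, x_{i+1} = (x_i − d_i)/11. The first 4 digits are (1, 7, 2, 8).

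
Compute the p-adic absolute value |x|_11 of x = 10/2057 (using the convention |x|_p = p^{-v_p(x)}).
|10/2057|_11 = 121

Step 1 — compute v_11(x) by factoring powers of 11 out of the numerator and denominator: v_11(10/2057) = -2. Step 2 — apply |x|_p = p^{-v_p(x)} = 11^{2} = 121.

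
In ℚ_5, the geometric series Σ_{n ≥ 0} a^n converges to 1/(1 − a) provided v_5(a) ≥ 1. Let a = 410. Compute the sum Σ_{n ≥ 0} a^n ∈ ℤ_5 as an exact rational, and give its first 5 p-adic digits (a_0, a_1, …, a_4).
Σ a^n = 1/(1 − a) = -1/409;  first 5 digits = (1, 2, 0, 1, 4)

v_5(a) = 1 ≥ 1, so the series converges in ℤ_5 to 1/(1 − a) = 1/(1 − 410) = -1/409. Expand this rational in ℤ_5: compute digits iteratively via d_i = x_i mod 5, x_{i+1} = (x_i − d_i)/5. The first 5 digits are (1, 2, 0, 1, 4).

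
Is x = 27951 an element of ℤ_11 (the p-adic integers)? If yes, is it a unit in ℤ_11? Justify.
x ∈ ℤ_11 but not a unit; v_11(x) = 3 > 0

ℤ_11 = {x ∈ ℚ_11 : v_11(x) ≥ 0} and ℤ_11^× = {x ∈ ℤ_11 : v_11(x) = 0}. Here v_11(27951) = v_11(num) − v_11(den) = 3; compare against these criteria.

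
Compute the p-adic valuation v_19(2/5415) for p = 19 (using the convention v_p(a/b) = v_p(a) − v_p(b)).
v_19(2/5415) = -2

Factor powers of 19 from the numerator and denominator of the reduced fraction: 2 = 19^0 · 2 and 5415 = 19^2 · 15. Apply v_p(a/b) = v_p(a) − v_p(b): v_19(2/5415) = 0 − 2 = -2.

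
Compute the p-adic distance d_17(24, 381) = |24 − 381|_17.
d_17(24, 381) = 1/17

Step 1 — x − y = 24 − 381 = -357. Step 2 — v_17(-357) = 1 (factor: -357 = −(17^1 · 21); the sign does not affect v_p). Step 3 — |x − y|_17 = 17^{-1} = 1/17.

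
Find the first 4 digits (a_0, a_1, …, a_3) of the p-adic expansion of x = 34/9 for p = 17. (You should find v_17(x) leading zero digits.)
(a_0, …, a_3) = (0, 4, 13, 3)

v_17(34/9) = 1, so a_0 = ... = a_0 = 0. Factor out: x = 17^1 · u with u = 2/9 a unit in ℤ_17. Expand u iteratively via a_{v+i} = u_i mod 17, u_{i+1} = (u_i − a_{v+i})/17:
  u_0 = 2/9;  a_1 = 4;  u_1 = (u_0 − 4)/17 = -2/9
  u_1 = -2/9;  a_2 = 13;  u_2 = (u_1 − 13)/17 = -7/9
  u_2 = -7/9;  a_3 = 3;  u_3 = (u_2 − 3)/17 = -2/9
Digits: (0, 4, 13, 3).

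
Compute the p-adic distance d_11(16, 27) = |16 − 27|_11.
d_11(16, 27) = 1/11

Step 1 — x − y = 16 − 27 = -11. Step 2 — v_11(-11) = 1 (factor: -11 = −(11^1 · 1); the sign does not affect v_p). Step 3 — |x − y|_11 = 11^{-1} = 1/11.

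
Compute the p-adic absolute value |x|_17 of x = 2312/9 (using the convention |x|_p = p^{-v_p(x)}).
|2312/9|_17 = 1/289

Step 1 — compute v_17(x) by factoring powers of 17 out of the numerator and denominator: v_17(2312/9) = 2. Step 2 — apply |x|_p = p^{-v_p(x)} = 17^{-2} = 1/289.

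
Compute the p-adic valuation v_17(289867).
v_17(289867) = 3

v_17(n) is the largest exponent k such that 17^k divides n. Factor out: 289867 = 17^3 · 59. (Sign doesn't affect v_p.) So v_17(289867) = 3.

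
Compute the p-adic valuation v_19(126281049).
v_19(126281049) = 5

v_19(n) is the largest exponent k such that 19^k divides n. Factor out: 126281049 = 19^5 · 51. (Sign doesn't affect v_p.) So v_19(126281049) = 5.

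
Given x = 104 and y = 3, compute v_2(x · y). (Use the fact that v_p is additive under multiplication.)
v_2(312) = 3

v_p(x) = 3 (factor: 104 = 2^3 · 13); v_p(y) = 0 (factor: 3 = 2^0 · 3). Additivity: v_p(xy) = v_p(x) + v_p(y) = 3 + 0 = 3. (Direct check: xy = 312 = 2^3 · (39).)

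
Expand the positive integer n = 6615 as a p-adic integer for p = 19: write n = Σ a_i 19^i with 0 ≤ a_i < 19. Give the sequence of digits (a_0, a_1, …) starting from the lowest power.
(a_0, a_1, …) = (3, 6, 18)

Repeated division by 19 gives the digits low-to-high: 6615 = 3 + 6·19^1 + 18·19^2. Digit sequence: (3, 6, 18).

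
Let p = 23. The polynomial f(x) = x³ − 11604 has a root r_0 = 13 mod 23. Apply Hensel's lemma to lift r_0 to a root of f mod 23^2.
r_1 = 427 (mod 529)

Hensel: r_{i+1} = r_i − f(r_i)/f′(r_i) mod 23^{i+2}, where f′(x) = 3x². Iterate:
  r_0 = 13 (mod 23)
  r_1 = 427 (mod 529)
Final: r = 427 with f(r) ≡ 0 mod 23^2.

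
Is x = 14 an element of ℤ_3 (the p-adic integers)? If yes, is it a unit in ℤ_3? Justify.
x ∈ ℤ_3^× (unit); v_3(x) = 0

ℤ_3 = {x ∈ ℚ_3 : v_3(x) ≥ 0} and ℤ_3^× = {x ∈ ℤ_3 : v_3(x) = 0}. Here v_3(14) = v_3(num) − v_3(den) = 0; compare against these criteria.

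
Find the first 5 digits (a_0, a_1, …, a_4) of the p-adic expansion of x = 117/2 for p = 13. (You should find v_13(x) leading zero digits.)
(a_0, …, a_4) = (0, 11, 6, 6, 6)

v_13(117/2) = 1, so a_0 = ... = a_0 = 0. Factor out: x = 13^1 · u with u = 9/2 a unit in ℤ_13. Expand u iteratively via a_{v+i} = u_i mod 13, u_{i+1} = (u_i − a_{v+i})/13:
  u_0 = 9/2;  a_1 = 11;  u_1 = (u_0 − 11)/13 = -1/2
  u_1 = -1/2;  a_2 = 6;  u_2 = (u_1 − 6)/13 = -1/2
  u_2 = -1/2;  a_3 = 6;  u_3 = (u_2 − 6)/13 = -1/2
  u_3 = -1/2;  a_4 = 6;  u_4 = (u_3 − 6)/13 = -1/2
Digits: (0, 11, 6, 6, 6).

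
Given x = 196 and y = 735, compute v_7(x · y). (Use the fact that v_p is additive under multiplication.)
v_7(144060) = 4

v_p(x) = 2 (factor: 196 = 7^2 · 4); v_p(y) = 2 (factor: 735 = 7^2 · 15). Additivity: v_p(xy) = v_p(x) + v_p(y) = 2 + 2 = 4. (Direct check: xy = 144060 = 7^4 · (60).)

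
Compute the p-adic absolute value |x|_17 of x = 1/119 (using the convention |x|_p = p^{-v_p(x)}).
|1/119|_17 = 17

Step 1 — compute v_17(x) by factoring powers of 17 out of the numerator and denominator: v_17(1/119) = -1. Step 2 — apply |x|_p = p^{-v_p(x)} = 17^{1} = 17.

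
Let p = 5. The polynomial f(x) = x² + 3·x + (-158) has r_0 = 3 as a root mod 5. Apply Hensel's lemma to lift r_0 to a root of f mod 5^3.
r_2 = 63 (mod 125)

Hensel: r_{i+1} = r_i − f(r_i)·(f′(r_i))^{-1} mod 5^{i+2}, f′(x) = 2x + 3. Iterate:
  r_0 = 3 (mod 5)
  r_1 = 13 (mod 25)
  r_2 = 63 (mod 125)
Final: r = 63 satisfies f(r) ≡ 0 mod 5^3.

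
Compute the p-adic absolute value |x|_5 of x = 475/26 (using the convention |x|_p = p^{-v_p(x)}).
|475/26|_5 = 1/25

Step 1 — compute v_5(x) by factoring powers of 5 out of the numerator and denominator: v_5(475/26) = 2. Step 2 — apply |x|_p = p^{-v_p(x)} = 5^{-2} = 1/25.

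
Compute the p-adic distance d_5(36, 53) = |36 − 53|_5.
d_5(36, 53) = 1

Step 1 — x − y = 36 − 53 = -17. Step 2 — v_5(-17) = 0 (factor: -17 = −(5^0 · 17); the sign does not affect v_p). Step 3 — |x − y|_5 = 5^{0} = 1.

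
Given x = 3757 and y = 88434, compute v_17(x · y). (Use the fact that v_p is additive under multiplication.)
v_17(332246538) = 5

v_p(x) = 2 (factor: 3757 = 17^2 · 13); v_p(y) = 3 (factor: 88434 = 17^3 · 18). Additivity: v_p(xy) = v_p(x) + v_p(y) = 2 + 3 = 5. (Direct check: xy = 332246538 = 17^5 · (234).)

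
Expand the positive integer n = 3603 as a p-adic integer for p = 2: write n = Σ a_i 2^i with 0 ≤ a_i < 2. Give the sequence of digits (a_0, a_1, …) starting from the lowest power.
(a_0, a_1, …) = (1, 1, 0, 0, 1, 0, 0, 0, 0, 1, 1, 1)

Repeated division by 2 gives the digits low-to-high: 3603 = 1 + 1·2^1 + 1·2^4 + 1·2^9 + 1·2^10 + 1·2^11. Digit sequence: (1, 1, 0, 0, 1, 0, 0, 0, 0, 1, 1, 1).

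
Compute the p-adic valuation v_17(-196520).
v_17(-196520) = 3

v_17(n) is the largest exponent k such that 17^k divides n. Factor out: -196520 = -17^3 · 40. (Sign doesn't affect v_p.) So v_17(-196520) = 3.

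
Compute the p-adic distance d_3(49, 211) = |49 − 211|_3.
d_3(49, 211) = 1/81

Step 1 — x − y = 49 − 211 = -162. Step 2 — v_3(-162) = 4 (factor: -162 = −(3^4 · 2); the sign does not affect v_p). Step 3 — |x − y|_3 = 3^{-4} = 1/81.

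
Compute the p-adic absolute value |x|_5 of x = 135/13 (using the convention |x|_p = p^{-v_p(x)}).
|135/13|_5 = 1/5

Step 1 — compute v_5(x) by factoring powers of 5 out of the numerator and denominator: v_5(135/13) = 1. Step 2 — apply |x|_p = p^{-v_p(x)} = 5^{-1} = 1/5.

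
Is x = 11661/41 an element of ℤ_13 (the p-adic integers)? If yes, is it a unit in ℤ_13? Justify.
x ∈ ℤ_13 but not a unit; v_13(x) = 2 > 0

ℤ_13 = {x ∈ ℚ_13 : v_13(x) ≥ 0} and ℤ_13^× = {x ∈ ℤ_13 : v_13(x) = 0}. Here v_13(11661/41) = v_13(num) − v_13(den) = 2; compare against these criteria.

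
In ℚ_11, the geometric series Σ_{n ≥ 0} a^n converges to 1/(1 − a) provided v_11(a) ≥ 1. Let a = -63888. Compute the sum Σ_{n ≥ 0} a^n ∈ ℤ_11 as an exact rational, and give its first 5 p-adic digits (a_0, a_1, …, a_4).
Σ a^n = 1/(1 − a) = 1/63889;  first 5 digits = (1, 0, 0, 7, 6)

v_11(a) = 3 ≥ 1, so the series converges in ℤ_11 to 1/(1 − a) = 1/(1 − (-63888)) = 1/63889. Expand this rational in ℤ_11: compute digits iteratively via d_i = x_i mod 11, x_{i+1} = (x_i − d_i)/11. The first 5 digits are (1, 0, 0, 7, 6).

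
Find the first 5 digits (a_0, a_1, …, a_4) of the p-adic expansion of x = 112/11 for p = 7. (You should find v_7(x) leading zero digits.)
(a_0, …, a_4) = (0, 4, 6, 1, 1)

v_7(112/11) = 1, so a_0 = ... = a_0 = 0. Factor out: x = 7^1 · u with u = 16/11 a unit in ℤ_7. Expand u iteratively via a_{v+i} = u_i mod 7, u_{i+1} = (u_i − a_{v+i})/7:
  u_0 = 16/11;  a_1 = 4;  u_1 = (u_0 − 4)/7 = -4/11
  u_1 = -4/11;  a_2 = 6;  u_2 = (u_1 − 6)/7 = -10/11
  u_2 = -10/11;  a_3 = 1;  u_3 = (u_2 − 1)/7 = -3/11
  u_3 = -3/11;  a_4 = 1;  u_4 = (u_3 − 1)/7 = -2/11
Digits: (0, 4, 6, 1, 1).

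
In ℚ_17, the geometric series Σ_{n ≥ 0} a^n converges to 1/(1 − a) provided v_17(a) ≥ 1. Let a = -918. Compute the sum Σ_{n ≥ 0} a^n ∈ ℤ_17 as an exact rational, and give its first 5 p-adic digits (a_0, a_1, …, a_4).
Σ a^n = 1/(1 − a) = 1/919;  first 5 digits = (1, 14, 5, 8, 8)

v_17(a) = 1 ≥ 1, so the series converges in ℤ_17 to 1/(1 − a) = 1/(1 − (-918)) = 1/919. Expand this rational in ℤ_17: compute digits iteratively via d_i = x_i mod 17, x_{i+1} = (x_i − d_i)/17. The first 5 digits are (1, 14, 5, 8, 8).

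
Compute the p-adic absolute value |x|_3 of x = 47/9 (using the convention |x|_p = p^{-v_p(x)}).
|47/9|_3 = 9

Step 1 — compute v_3(x) by factoring powers of 3 out of the numerator and denominator: v_3(47/9) = -2. Step 2 — apply |x|_p = p^{-v_p(x)} = 3^{2} = 9.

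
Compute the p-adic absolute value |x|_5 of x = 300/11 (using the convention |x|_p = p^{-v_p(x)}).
|300/11|_5 = 1/25

Step 1 — compute v_5(x) by factoring powers of 5 out of the numerator and denominator: v_5(300/11) = 2. Step 2 — apply |x|_p = p^{-v_p(x)} = 5^{-2} = 1/25.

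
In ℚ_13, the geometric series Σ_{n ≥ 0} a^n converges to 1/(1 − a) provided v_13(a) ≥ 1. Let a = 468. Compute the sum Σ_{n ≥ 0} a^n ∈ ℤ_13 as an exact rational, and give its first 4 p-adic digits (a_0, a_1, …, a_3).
Σ a^n = 1/(1 − a) = -1/467;  first 4 digits = (1, 10, 11, 7)

v_13(a) = 1 ≥ 1, so the series converges in ℤ_13 to 1/(1 − a) = 1/(1 − 468) = -1/467. Expand this rational in ℤ_13: compute digits iteratively via d_i = x_i mod 13, x_{i+1} = (x_i − d_i)/13. The first 4 digits are (1, 10, 11, 7).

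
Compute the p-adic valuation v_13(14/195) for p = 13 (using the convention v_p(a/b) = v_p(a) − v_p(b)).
v_13(14/195) = -1

Factor powers of 13 from the numerator and denominator of the reduced fraction: 14 = 13^0 · 14 and 195 = 13^1 · 15. Apply v_p(a/b) = v_p(a) − v_p(b): v_13(14/195) = 0 − 1 = -1.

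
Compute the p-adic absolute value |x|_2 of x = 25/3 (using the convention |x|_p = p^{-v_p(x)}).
|25/3|_2 = 1

Step 1 — compute v_2(x) by factoring powers of 2 out of the numerator and denominator: v_2(25/3) = 0. Step 2 — apply |x|_p = p^{-v_p(x)} = 2^{0} = 1.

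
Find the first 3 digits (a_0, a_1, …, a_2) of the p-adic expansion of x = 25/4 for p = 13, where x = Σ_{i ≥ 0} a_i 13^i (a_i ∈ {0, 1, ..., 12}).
(a_0, …, a_2) = (3, 10, 9)

v_13(25/4) = 0 (numerator and denominator both coprime to 13), so x ∈ ℤ_13^×. Compute digits iteratively via a_i = x_i mod 13, x_{i+1} = (x_i − a_i)/13, with x_0 = x:
  x_0 = 25/4;  a_0 = 3;  x_1 = (x_0 − 3)/13 = 1/4
  x_1 = 1/4;  a_1 = 10;  x_2 = (x_1 − 10)/13 = -3/4
  x_2 = -3/4;  a_2 = 9;  x_3 = (x_2 − 9)/13 = -3/4
Digits: (3, 10, 9).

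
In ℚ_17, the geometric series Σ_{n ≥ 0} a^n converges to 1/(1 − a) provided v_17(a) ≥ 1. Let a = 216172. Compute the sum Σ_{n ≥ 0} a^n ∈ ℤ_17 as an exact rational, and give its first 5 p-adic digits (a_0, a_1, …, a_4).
Σ a^n = 1/(1 − a) = -1/216171;  first 5 digits = (1, 0, 0, 10, 2)

v_17(a) = 3 ≥ 1, so the series converges in ℤ_17 to 1/(1 − a) = 1/(1 − 216172) = -1/216171. Expand this rational in ℤ_17: compute digits iteratively via d_i = x_i mod 17, x_{i+1} = (x_i − d_i)/17. The first 5 digits are (1, 0, 0, 10, 2).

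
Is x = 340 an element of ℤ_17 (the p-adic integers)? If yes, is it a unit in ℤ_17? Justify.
x ∈ ℤ_17 but not a unit; v_17(x) = 1 > 0

ℤ_17 = {x ∈ ℚ_17 : v_17(x) ≥ 0} and ℤ_17^× = {x ∈ ℤ_17 : v_17(x) = 0}. Here v_17(340) = v_17(num) − v_17(den) = 1; compare against these criteria.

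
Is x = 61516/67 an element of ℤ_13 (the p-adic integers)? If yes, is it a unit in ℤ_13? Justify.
x ∈ ℤ_13 but not a unit; v_13(x) = 3 > 0

ℤ_13 = {x ∈ ℚ_13 : v_13(x) ≥ 0} and ℤ_13^× = {x ∈ ℤ_13 : v_13(x) = 0}. Here v_13(61516/67) = v_13(num) − v_13(den) = 3; compare against these criteria.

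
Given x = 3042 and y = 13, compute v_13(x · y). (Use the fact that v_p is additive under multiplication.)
v_13(39546) = 3

v_p(x) = 2 (factor: 3042 = 13^2 · 18); v_p(y) = 1 (factor: 13 = 13^1 · 1). Additivity: v_p(xy) = v_p(x) + v_p(y) = 2 + 1 = 3. (Direct check: xy = 39546 = 13^3 · (18).)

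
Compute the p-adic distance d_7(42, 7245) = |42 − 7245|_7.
d_7(42, 7245) = 1/2401

Step 1 — x − y = 42 − 7245 = -7203. Step 2 — v_7(-7203) = 4 (factor: -7203 = −(7^4 · 3); the sign does not affect v_p). Step 3 — |x − y|_7 = 7^{-4} = 1/2401.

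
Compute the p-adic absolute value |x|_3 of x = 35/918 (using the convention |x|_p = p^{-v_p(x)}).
|35/918|_3 = 27

Step 1 — compute v_3(x) by factoring powers of 3 out of the numerator and denominator: v_3(35/918) = -3. Step 2 — apply |x|_p = p^{-v_p(x)} = 3^{3} = 27.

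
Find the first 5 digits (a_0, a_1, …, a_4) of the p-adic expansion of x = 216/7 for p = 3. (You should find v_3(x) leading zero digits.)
(a_0, …, a_4) = (0, 0, 0, 2, 1)

v_3(216/7) = 3, so a_0 = ... = a_2 = 0. Factor out: x = 3^3 · u with u = 8/7 a unit in ℤ_3. Expand u iteratively via a_{v+i} = u_i mod 3, u_{i+1} = (u_i − a_{v+i})/3:
  u_0 = 8/7;  a_3 = 2;  u_1 = (u_0 − 2)/3 = -2/7
  u_1 = -2/7;  a_4 = 1;  u_2 = (u_1 − 1)/3 = -3/7
Digits: (0, 0, 0, 2, 1).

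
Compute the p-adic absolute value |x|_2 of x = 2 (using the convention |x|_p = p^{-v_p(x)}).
|2|_2 = 1/2

Step 1 — compute v_2(x) by factoring powers of 2 out of the numerator and denominator: v_2(2) = 1. Step 2 — apply |x|_p = p^{-v_p(x)} = 2^{-1} = 1/2.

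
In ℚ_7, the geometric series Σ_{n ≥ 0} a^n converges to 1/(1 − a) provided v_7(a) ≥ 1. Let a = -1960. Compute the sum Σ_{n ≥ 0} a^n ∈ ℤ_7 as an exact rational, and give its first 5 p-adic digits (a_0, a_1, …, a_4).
Σ a^n = 1/(1 − a) = 1/1961;  first 5 digits = (1, 0, 2, 1, 3)

v_7(a) = 2 ≥ 1, so the series converges in ℤ_7 to 1/(1 − a) = 1/(1 − (-1960)) = 1/1961. Expand this rational in ℤ_7: compute digits iteratively via d_i = x_i mod 7, x_{i+1} = (x_i − d_i)/7. The first 5 digits are (1, 0, 2, 1, 3).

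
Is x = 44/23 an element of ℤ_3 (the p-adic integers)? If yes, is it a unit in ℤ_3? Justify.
x ∈ ℤ_3^× (unit); v_3(x) = 0

ℤ_3 = {x ∈ ℚ_3 : v_3(x) ≥ 0} and ℤ_3^× = {x ∈ ℤ_3 : v_3(x) = 0}. Here v_3(44/23) = v_3(num) − v_3(den) = 0; compare against these criteria.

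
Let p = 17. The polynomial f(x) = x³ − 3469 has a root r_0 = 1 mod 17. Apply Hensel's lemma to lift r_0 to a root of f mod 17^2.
r_1 = 1 (mod 289)

Hensel: r_{i+1} = r_i − f(r_i)/f′(r_i) mod 17^{i+2}, where f′(x) = 3x². Iterate:
  r_0 = 1 (mod 17)
  r_1 = 1 (mod 289)
Final: r = 1 with f(r) ≡ 0 mod 17^2.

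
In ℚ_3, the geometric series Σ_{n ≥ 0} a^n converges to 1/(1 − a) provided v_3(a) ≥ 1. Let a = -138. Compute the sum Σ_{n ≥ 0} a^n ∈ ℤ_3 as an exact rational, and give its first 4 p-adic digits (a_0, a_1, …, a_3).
Σ a^n = 1/(1 − a) = 1/139;  first 4 digits = (1, 2, 0, 0)

v_3(a) = 1 ≥ 1, so the series converges in ℤ_3 to 1/(1 − a) = 1/(1 − (-138)) = 1/139. Expand this rational in ℤ_3: compute digits iteratively via d_i = x_i mod 3, x_{i+1} = (x_i − d_i)/3. The first 4 digits are (1, 2, 0, 0).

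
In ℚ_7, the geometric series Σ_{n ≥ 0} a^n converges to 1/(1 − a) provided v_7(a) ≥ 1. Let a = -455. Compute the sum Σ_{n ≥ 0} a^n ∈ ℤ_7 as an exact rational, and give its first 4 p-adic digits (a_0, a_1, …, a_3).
Σ a^n = 1/(1 − a) = 1/456;  first 4 digits = (1, 5, 1, 6)

v_7(a) = 1 ≥ 1, so the series converges in ℤ_7 to 1/(1 − a) = 1/(1 − (-455)) = 1/456. Expand this rational in ℤ_7: compute digits iteratively via d_i = x_i mod 7, x_{i+1} = (x_i − d_i)/7. The first 4 digits are (1, 5, 1, 6).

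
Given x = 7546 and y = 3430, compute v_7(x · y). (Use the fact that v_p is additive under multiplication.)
v_7(25882780) = 6

v_p(x) = 3 (factor: 7546 = 7^3 · 22); v_p(y) = 3 (factor: 3430 = 7^3 · 10). Additivity: v_p(xy) = v_p(x) + v_p(y) = 3 + 3 = 6. (Direct check: xy = 25882780 = 7^6 · (220).)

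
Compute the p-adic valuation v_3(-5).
v_3(-5) = 0

v_3(n) is the largest exponent k such that 3^k divides n. Factor out: -5 = -3^0 · 5. (Sign doesn't affect v_p.) So v_3(-5) = 0.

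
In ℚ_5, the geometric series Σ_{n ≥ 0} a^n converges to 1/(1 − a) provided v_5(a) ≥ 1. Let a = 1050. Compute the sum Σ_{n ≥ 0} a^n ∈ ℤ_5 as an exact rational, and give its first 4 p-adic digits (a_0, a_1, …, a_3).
Σ a^n = 1/(1 − a) = -1/1049;  first 4 digits = (1, 0, 2, 3)

v_5(a) = 2 ≥ 1, so the series converges in ℤ_5 to 1/(1 − a) = 1/(1 − 1050) = -1/1049. Expand this rational in ℤ_5: compute digits iteratively via d_i = x_i mod 5, x_{i+1} = (x_i − d_i)/5. The first 4 digits are (1, 0, 2, 3).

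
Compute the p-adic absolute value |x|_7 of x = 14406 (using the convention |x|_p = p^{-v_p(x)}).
|14406|_7 = 1/2401

Step 1 — compute v_7(x) by factoring powers of 7 out of the numerator and denominator: v_7(14406) = 4. Step 2 — apply |x|_p = p^{-v_p(x)} = 7^{-4} = 1/2401.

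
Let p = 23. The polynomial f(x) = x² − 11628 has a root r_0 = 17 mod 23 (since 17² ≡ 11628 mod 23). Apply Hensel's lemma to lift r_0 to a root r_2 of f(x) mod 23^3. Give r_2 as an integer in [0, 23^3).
r_2 = 3789 (mod 12167)

Hensel's recurrence: r_{i+1} = r_i − f(r_i)·(f′(r_i))^{-1} mod 23^{i+2}, with f′(x) = 2x. Iterate:
  r_0 = 17 (mod 23)
  r_1 = 86 (mod 529)
  r_2 = 3789 (mod 12167)
Final: r_2 = 3789, and one checks f(r_2) ≡ 0 mod 23^3.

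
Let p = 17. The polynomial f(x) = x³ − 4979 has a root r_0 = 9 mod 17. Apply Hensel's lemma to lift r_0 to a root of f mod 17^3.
r_2 = 4038 (mod 4913)

Hensel: r_{i+1} = r_i − f(r_i)/f′(r_i) mod 17^{i+2}, where f′(x) = 3x². Iterate:
  r_0 = 9 (mod 17)
  r_1 = 281 (mod 289)
  r_2 = 4038 (mod 4913)
Final: r = 4038 with f(r) ≡ 0 mod 17^3.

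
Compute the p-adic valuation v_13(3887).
v_13(3887) = 2

v_13(n) is the largest exponent k such that 13^k divides n. Factor out: 3887 = 13^2 · 23. (Sign doesn't affect v_p.) So v_13(3887) = 2.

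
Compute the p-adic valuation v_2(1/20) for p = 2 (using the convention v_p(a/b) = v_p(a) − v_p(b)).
v_2(1/20) = -2

Factor powers of 2 from the numerator and denominator of the reduced fraction: 1 = 2^0 · 1 and 20 = 2^2 · 5. Apply v_p(a/b) = v_p(a) − v_p(b): v_2(1/20) = 0 − 2 = -2.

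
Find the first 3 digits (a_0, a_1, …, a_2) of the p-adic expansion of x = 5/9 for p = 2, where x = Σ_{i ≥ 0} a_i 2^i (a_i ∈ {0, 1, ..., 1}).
(a_0, …, a_2) = (1, 0, 1)

v_2(5/9) = 0 (numerator and denominator both coprime to 2), so x ∈ ℤ_2^×. Compute digits iteratively via a_i = x_i mod 2, x_{i+1} = (x_i − a_i)/2, with x_0 = x:
  x_0 = 5/9;  a_0 = 1;  x_1 = (x_0 − 1)/2 = -2/9
  x_1 = -2/9;  a_1 = 0;  x_2 = (x_1 − 0)/2 = -1/9
  x_2 = -1/9;  a_2 = 1;  x_3 = (x_2 − 1)/2 = -5/9
Digits: (1, 0, 1).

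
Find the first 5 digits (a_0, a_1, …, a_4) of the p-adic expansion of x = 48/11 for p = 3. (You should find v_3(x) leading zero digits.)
(a_0, …, a_4) = (0, 2, 2, 2, 1)

v_3(48/11) = 1, so a_0 = ... = a_0 = 0. Factor out: x = 3^1 · u with u = 16/11 a unit in ℤ_3. Expand u iteratively via a_{v+i} = u_i mod 3, u_{i+1} = (u_i − a_{v+i})/3:
  u_0 = 16/11;  a_1 = 2;  u_1 = (u_0 − 2)/3 = -2/11
  u_1 = -2/11;  a_2 = 2;  u_2 = (u_1 − 2)/3 = -8/11
  u_2 = -8/11;  a_3 = 2;  u_3 = (u_2 − 2)/3 = -10/11
  u_3 = -10/11;  a_4 = 1;  u_4 = (u_3 − 1)/3 = -7/11
Digits: (0, 2, 2, 2, 1).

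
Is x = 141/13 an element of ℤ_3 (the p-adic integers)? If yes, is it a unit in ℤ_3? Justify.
x ∈ ℤ_3 but not a unit; v_3(x) = 1 > 0

ℤ_3 = {x ∈ ℚ_3 : v_3(x) ≥ 0} and ℤ_3^× = {x ∈ ℤ_3 : v_3(x) = 0}. Here v_3(141/13) = v_3(num) − v_3(den) = 1; compare against these criteria.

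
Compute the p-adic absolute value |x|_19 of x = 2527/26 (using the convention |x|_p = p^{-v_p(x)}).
|2527/26|_19 = 1/361

Step 1 — compute v_19(x) by factoring powers of 19 out of the numerator and denominator: v_19(2527/26) = 2. Step 2 — apply |x|_p = p^{-v_p(x)} = 19^{-2} = 1/361.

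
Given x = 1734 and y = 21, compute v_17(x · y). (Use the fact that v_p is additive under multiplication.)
v_17(36414) = 2

v_p(x) = 2 (factor: 1734 = 17^2 · 6); v_p(y) = 0 (factor: 21 = 17^0 · 21). Additivity: v_p(xy) = v_p(x) + v_p(y) = 2 + 0 = 2. (Direct check: xy = 36414 = 17^2 · (126).)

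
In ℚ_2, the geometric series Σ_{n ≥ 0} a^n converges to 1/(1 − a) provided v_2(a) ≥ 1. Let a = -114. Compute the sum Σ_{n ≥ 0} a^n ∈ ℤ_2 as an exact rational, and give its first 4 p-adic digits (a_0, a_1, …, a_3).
Σ a^n = 1/(1 − a) = 1/115;  first 4 digits = (1, 1, 0, 1)

v_2(a) = 1 ≥ 1, so the series converges in ℤ_2 to 1/(1 − a) = 1/(1 − (-114)) = 1/115. Expand this rational in ℤ_2: compute digits iteratively via d_i = x_i mod 2, x_{i+1} = (x_i − d_i)/2. The first 4 digits are (1, 1, 0, 1).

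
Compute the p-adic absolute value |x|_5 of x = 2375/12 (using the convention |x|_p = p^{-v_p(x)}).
|2375/12|_5 = 1/125

Step 1 — compute v_5(x) by factoring powers of 5 out of the numerator and denominator: v_5(2375/12) = 3. Step 2 — apply |x|_p = p^{-v_p(x)} = 5^{-3} = 1/125.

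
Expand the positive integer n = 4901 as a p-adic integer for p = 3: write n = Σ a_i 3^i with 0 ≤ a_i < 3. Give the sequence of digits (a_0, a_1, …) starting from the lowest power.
(a_0, a_1, …) = (2, 1, 1, 1, 0, 2, 0, 2)

Repeated division by 3 gives the digits low-to-high: 4901 = 2 + 1·3^1 + 1·3^2 + 1·3^3 + 2·3^5 + 2·3^7. Digit sequence: (2, 1, 1, 1, 0, 2, 0, 2).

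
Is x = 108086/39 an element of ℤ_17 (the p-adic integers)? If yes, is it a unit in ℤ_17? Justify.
x ∈ ℤ_17 but not a unit; v_17(x) = 3 > 0

ℤ_17 = {x ∈ ℚ_17 : v_17(x) ≥ 0} and ℤ_17^× = {x ∈ ℤ_17 : v_17(x) = 0}. Here v_17(108086/39) = v_17(num) − v_17(den) = 3; compare against these criteria.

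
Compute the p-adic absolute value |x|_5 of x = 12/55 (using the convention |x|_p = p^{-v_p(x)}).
|12/55|_5 = 5

Step 1 — compute v_5(x) by factoring powers of 5 out of the numerator and denominator: v_5(12/55) = -1. Step 2 — apply |x|_p = p^{-v_p(x)} = 5^{1} = 5.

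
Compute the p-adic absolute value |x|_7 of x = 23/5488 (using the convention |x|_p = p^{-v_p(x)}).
|23/5488|_7 = 343

Step 1 — compute v_7(x) by factoring powers of 7 out of the numerator and denominator: v_7(23/5488) = -3. Step 2 — apply |x|_p = p^{-v_p(x)} = 7^{3} = 343.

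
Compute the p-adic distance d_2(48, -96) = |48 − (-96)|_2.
d_2(48, -96) = 1/16

Step 1 — x − y = 48 − (-96) = 144. Step 2 — v_2(144) = 4 (factor: 144 = (2^4 · 9); the sign does not affect v_p). Step 3 — |x − y|_2 = 2^{-4} = 1/16.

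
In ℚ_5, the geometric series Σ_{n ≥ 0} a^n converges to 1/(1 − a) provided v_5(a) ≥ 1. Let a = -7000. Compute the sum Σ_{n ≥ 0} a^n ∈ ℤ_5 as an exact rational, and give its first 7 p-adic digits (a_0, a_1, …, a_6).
Σ a^n = 1/(1 − a) = 1/7001;  first 7 digits = (1, 0, 0, 4, 3, 2, 0)

v_5(a) = 3 ≥ 1, so the series converges in ℤ_5 to 1/(1 − a) = 1/(1 − (-7000)) = 1/7001. Expand this rational in ℤ_5: compute digits iteratively via d_i = x_i mod 5, x_{i+1} = (x_i − d_i)/5. The first 7 digits are (1, 0, 0, 4, 3, 2, 0).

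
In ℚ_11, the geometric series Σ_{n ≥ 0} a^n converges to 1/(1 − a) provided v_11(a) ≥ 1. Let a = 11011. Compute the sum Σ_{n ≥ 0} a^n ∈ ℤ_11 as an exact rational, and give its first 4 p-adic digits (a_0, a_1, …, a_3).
Σ a^n = 1/(1 − a) = -1/11010;  first 4 digits = (1, 0, 3, 8)

v_11(a) = 2 ≥ 1, so the series converges in ℤ_11 to 1/(1 − a) = 1/(1 − 11011) = -1/11010. Expand this rational in ℤ_11: compute digits iteratively via d_i = x_i mod 11, x_{i+1} = (x_i − d_i)/11. The first 4 digits are (1, 0, 3, 8).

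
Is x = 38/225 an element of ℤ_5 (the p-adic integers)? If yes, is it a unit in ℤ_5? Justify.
x ∉ ℤ_5 (v_5(x) = -2 < 0)

ℤ_5 = {x ∈ ℚ_5 : v_5(x) ≥ 0} and ℤ_5^× = {x ∈ ℤ_5 : v_5(x) = 0}. Here v_5(38/225) = v_5(num) − v_5(den) = -2; compare against these criteria.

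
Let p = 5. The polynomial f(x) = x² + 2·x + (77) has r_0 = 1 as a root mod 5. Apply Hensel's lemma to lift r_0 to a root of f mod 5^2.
r_1 = 6 (mod 25)

Hensel: r_{i+1} = r_i − f(r_i)·(f′(r_i))^{-1} mod 5^{i+2}, f′(x) = 2x + 2. Iterate:
  r_0 = 1 (mod 5)
  r_1 = 6 (mod 25)
Final: r = 6 satisfies f(r) ≡ 0 mod 5^2.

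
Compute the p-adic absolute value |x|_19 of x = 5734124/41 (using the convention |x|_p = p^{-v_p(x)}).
|5734124/41|_19 = 1/130321

Step 1 — compute v_19(x) by factoring powers of 19 out of the numerator and denominator: v_19(5734124/41) = 4. Step 2 — apply |x|_p = p^{-v_p(x)} = 19^{-4} = 1/130321.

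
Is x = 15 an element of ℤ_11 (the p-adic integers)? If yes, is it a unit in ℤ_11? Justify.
x ∈ ℤ_11^× (unit); v_11(x) = 0

ℤ_11 = {x ∈ ℚ_11 : v_11(x) ≥ 0} and ℤ_11^× = {x ∈ ℤ_11 : v_11(x) = 0}. Here v_11(15) = v_11(num) − v_11(den) = 0; compare against these criteria.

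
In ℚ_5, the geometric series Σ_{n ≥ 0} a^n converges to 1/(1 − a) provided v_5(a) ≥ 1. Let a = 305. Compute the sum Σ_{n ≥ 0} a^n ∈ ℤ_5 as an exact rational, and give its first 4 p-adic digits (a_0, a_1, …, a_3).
Σ a^n = 1/(1 − a) = -1/304;  first 4 digits = (1, 1, 3, 2)

v_5(a) = 1 ≥ 1, so the series converges in ℤ_5 to 1/(1 − a) = 1/(1 − 305) = -1/304. Expand this rational in ℤ_5: compute digits iteratively via d_i = x_i mod 5, x_{i+1} = (x_i − d_i)/5. The first 4 digits are (1, 1, 3, 2).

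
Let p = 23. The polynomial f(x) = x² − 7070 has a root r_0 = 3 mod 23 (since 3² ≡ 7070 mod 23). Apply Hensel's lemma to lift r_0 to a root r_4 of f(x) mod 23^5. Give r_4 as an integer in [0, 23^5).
r_4 = 326603 (mod 6436343)

Hensel's recurrence: r_{i+1} = r_i − f(r_i)·(f′(r_i))^{-1} mod 23^{i+2}, with f′(x) = 2x. Iterate:
  r_0 = 3 (mod 23)
  r_1 = 210 (mod 529)
  r_2 = 10261 (mod 12167)
  r_3 = 46762 (mod 279841)
  r_4 = 326603 (mod 6436343)
Final: r_4 = 326603, and one checks f(r_4) ≡ 0 mod 23^5.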